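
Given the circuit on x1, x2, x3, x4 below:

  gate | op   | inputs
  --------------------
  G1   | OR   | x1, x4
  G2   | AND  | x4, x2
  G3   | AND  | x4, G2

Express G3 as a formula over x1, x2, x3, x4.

G2 = x4 AND x2
G3 = x4 AND G2 = x4 AND (x4 AND x2)

x4 AND (x4 AND x2)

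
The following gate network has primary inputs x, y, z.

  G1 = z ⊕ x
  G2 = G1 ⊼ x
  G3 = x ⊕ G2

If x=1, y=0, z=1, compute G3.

G1 = 1 ⊕ 1 = 0
G2 = 0 ⊼ 1 = 1
G3 = 1 ⊕ 1 = 0

0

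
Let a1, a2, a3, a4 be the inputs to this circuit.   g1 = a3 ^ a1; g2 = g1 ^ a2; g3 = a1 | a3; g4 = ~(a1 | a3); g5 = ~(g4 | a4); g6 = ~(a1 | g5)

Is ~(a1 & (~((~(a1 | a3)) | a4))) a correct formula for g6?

g4 = ~(a1 | a3)
g5 = ~(g4 | a4) = ~((~(a1 | a3)) | a4)
g6 = ~(a1 | g5) = ~(a1 | (~((~(a1 | a3)) | a4)))
At a1=0, a2=0, a3=1, a4=0: circuit gives 0, formula gives 1.

No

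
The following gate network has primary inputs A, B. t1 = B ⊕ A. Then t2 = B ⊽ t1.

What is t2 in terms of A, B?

B ⊽ (B ⊕ A)

t1 = B ⊕ A
t2 = B ⊽ t1 = B ⊽ (B ⊕ A)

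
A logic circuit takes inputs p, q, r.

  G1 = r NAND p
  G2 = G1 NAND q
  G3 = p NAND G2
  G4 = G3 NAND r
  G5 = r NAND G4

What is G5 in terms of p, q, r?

r NAND ((p NAND ((r NAND p) NAND q)) NAND r)

G1 = r NAND p
G2 = G1 NAND q = (r NAND p) NAND q
G3 = p NAND G2 = p NAND ((r NAND p) NAND q)
G4 = G3 NAND r = (p NAND ((r NAND p) NAND q)) NAND r
G5 = r NAND G4 = r NAND ((p NAND ((r NAND p) NAND q)) NAND r)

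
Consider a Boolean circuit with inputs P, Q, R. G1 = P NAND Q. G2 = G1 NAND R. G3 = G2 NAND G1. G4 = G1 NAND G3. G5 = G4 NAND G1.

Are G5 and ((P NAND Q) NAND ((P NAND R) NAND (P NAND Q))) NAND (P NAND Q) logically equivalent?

No

G1 = P NAND Q
G2 = G1 NAND R = (P NAND Q) NAND R
G3 = G2 NAND G1 = ((P NAND Q) NAND R) NAND (P NAND Q)
G4 = G1 NAND G3 = (P NAND Q) NAND (((P NAND Q) NAND R) NAND (P NAND Q))
G5 = G4 NAND G1 = ((P NAND Q) NAND (((P NAND Q) NAND R) NAND (P NAND Q))) NAND (P NAND Q)
At P=0, Q=0, R=1: circuit gives 1, formula gives 0.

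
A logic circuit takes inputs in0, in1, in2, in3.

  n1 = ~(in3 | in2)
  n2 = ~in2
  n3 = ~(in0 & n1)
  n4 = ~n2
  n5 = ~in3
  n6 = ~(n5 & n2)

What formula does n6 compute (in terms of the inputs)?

~(~in3 & ~in2)

n2 = ~in2
n5 = ~in3
n6 = ~(n5 & n2) = ~(~in3 & ~in2)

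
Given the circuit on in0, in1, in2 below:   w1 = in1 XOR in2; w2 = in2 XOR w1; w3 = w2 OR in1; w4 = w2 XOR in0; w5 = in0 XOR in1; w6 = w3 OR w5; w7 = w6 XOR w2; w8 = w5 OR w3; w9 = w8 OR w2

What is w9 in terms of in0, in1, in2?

w1 = in1 XOR in2
w2 = in2 XOR w1 = in2 XOR (in1 XOR in2)
w3 = w2 OR in1 = (in2 XOR (in1 XOR in2)) OR in1
w5 = in0 XOR in1
w8 = w5 OR w3 = (in0 XOR in1) OR ((in2 XOR (in1 XOR in2)) OR in1)
w9 = w8 OR w2 = ((in0 XOR in1) OR ((in2 XOR (in1 XOR in2)) OR in1)) OR (in2 XOR (in1 XOR in2))

((in0 XOR in1) OR ((in2 XOR (in1 XOR in2)) OR in1)) OR (in2 XOR (in1 XOR in2))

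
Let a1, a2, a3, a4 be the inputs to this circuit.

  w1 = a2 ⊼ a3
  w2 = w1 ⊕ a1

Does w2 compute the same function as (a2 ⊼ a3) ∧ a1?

w1 = a2 ⊼ a3
w2 = w1 ⊕ a1 = (a2 ⊼ a3) ⊕ a1
At a1=0, a2=0, a3=0, a4=0: circuit gives 1, formula gives 0.

No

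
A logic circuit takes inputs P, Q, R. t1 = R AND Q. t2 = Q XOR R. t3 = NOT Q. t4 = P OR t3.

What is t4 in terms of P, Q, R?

t3 = NOT Q
t4 = P OR t3 = P OR NOT Q

P OR NOT Q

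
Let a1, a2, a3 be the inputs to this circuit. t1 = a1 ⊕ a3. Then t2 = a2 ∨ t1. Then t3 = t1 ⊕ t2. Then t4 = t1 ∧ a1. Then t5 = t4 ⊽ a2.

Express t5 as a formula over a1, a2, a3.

((a1 ⊕ a3) ∧ a1) ⊽ a2

t1 = a1 ⊕ a3
t4 = t1 ∧ a1 = (a1 ⊕ a3) ∧ a1
t5 = t4 ⊽ a2 = ((a1 ⊕ a3) ∧ a1) ⊽ a2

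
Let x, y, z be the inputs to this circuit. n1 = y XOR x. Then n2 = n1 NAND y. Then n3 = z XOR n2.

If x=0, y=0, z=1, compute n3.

n1 = 0 XOR 0 = 0
n2 = 0 NAND 0 = 1
n3 = 1 XOR 1 = 0

0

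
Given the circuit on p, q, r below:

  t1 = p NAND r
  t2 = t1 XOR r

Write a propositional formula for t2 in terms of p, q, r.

t1 = p NAND r
t2 = t1 XOR r = (p NAND r) XOR r

(p NAND r) XOR r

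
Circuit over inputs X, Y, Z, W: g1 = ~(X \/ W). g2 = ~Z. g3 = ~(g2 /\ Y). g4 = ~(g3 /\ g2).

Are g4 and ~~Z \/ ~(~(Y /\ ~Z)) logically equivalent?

g2 = ~Z
g3 = ~(g2 /\ Y) = ~(~Z /\ Y)
g4 = ~(g3 /\ g2) = ~((~(~Z /\ Y)) /\ ~Z)
At X=0, Y=0, Z=0, W=0: circuit gives 0, formula gives 0.
At X=0, Y=0, Z=1, W=0: circuit gives 1, formula gives 1.
Agrees on all 16 inputs.

Yes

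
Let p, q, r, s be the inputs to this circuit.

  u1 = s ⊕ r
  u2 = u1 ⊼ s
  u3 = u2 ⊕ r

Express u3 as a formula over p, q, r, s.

((s ⊕ r) ⊼ s) ⊕ r

u1 = s ⊕ r
u2 = u1 ⊼ s = (s ⊕ r) ⊼ s
u3 = u2 ⊕ r = ((s ⊕ r) ⊼ s) ⊕ r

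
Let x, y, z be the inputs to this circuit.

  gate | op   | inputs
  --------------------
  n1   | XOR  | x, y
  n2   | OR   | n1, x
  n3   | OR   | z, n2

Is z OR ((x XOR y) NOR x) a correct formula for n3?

No

n1 = x XOR y
n2 = n1 OR x = (x XOR y) OR x
n3 = z OR n2 = z OR ((x XOR y) OR x)
At x=0, y=0, z=0: circuit gives 0, formula gives 1.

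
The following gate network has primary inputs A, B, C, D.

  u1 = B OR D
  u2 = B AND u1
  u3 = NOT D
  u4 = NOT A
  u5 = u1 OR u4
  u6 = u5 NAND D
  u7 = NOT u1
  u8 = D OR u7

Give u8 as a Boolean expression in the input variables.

D OR NOT (B OR D)

u1 = B OR D
u7 = NOT u1 = NOT (B OR D)
u8 = D OR u7 = D OR NOT (B OR D)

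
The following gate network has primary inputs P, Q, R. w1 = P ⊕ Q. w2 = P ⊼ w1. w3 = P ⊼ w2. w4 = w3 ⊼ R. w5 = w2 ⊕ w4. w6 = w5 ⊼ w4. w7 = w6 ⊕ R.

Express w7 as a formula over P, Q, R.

(((P ⊼ (P ⊕ Q)) ⊕ ((P ⊼ (P ⊼ (P ⊕ Q))) ⊼ R)) ⊼ ((P ⊼ (P ⊼ (P ⊕ Q))) ⊼ R)) ⊕ R

w1 = P ⊕ Q
w2 = P ⊼ w1 = P ⊼ (P ⊕ Q)
w3 = P ⊼ w2 = P ⊼ (P ⊼ (P ⊕ Q))
w4 = w3 ⊼ R = (P ⊼ (P ⊼ (P ⊕ Q))) ⊼ R
w5 = w2 ⊕ w4 = (P ⊼ (P ⊕ Q)) ⊕ ((P ⊼ (P ⊼ (P ⊕ Q))) ⊼ R)
w6 = w5 ⊼ w4 = ((P ⊼ (P ⊕ Q)) ⊕ ((P ⊼ (P ⊼ (P ⊕ Q))) ⊼ R)) ⊼ ((P ⊼ (P ⊼ (P ⊕ Q))) ⊼ R)
w7 = w6 ⊕ R = (((P ⊼ (P ⊕ Q)) ⊕ ((P ⊼ (P ⊼ (P ⊕ Q))) ⊼ R)) ⊼ ((P ⊼ (P ⊼ (P ⊕ Q))) ⊼ R)) ⊕ R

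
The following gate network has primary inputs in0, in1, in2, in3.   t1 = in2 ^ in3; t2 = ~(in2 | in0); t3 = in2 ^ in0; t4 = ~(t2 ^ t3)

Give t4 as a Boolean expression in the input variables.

~((~(in2 | in0)) ^ (in2 ^ in0))

t2 = ~(in2 | in0)
t3 = in2 ^ in0
t4 = ~(t2 ^ t3) = ~((~(in2 | in0)) ^ (in2 ^ in0))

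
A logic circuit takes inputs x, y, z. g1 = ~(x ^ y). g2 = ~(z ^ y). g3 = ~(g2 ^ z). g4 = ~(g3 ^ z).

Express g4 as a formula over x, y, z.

g2 = ~(z ^ y)
g3 = ~(g2 ^ z) = ~((~(z ^ y)) ^ z)
g4 = ~(g3 ^ z) = ~((~((~(z ^ y)) ^ z)) ^ z)

~((~((~(z ^ y)) ^ z)) ^ z)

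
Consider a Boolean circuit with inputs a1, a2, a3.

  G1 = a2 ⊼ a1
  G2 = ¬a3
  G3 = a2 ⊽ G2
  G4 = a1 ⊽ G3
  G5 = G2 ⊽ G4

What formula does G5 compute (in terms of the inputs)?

¬a3 ⊽ (a1 ⊽ (a2 ⊽ ¬a3))

G2 = ¬a3
G3 = a2 ⊽ G2 = a2 ⊽ ¬a3
G4 = a1 ⊽ G3 = a1 ⊽ (a2 ⊽ ¬a3)
G5 = G2 ⊽ G4 = ¬a3 ⊽ (a1 ⊽ (a2 ⊽ ¬a3))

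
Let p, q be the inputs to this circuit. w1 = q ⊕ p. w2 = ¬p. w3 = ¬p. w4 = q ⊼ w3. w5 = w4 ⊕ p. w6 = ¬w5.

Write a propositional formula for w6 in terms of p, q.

¬((q ⊼ ¬p) ⊕ p)

w3 = ¬p
w4 = q ⊼ w3 = q ⊼ ¬p
w5 = w4 ⊕ p = (q ⊼ ¬p) ⊕ p
w6 = ¬w5 = ¬((q ⊼ ¬p) ⊕ p)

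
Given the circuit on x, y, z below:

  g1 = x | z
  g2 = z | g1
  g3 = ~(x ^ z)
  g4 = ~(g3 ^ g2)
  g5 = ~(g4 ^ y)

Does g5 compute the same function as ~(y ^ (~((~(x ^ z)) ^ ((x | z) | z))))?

Yes

g1 = x | z
g2 = z | g1 = z | (x | z)
g3 = ~(x ^ z)
g4 = ~(g3 ^ g2) = ~((~(x ^ z)) ^ (z | (x | z)))
g5 = ~(g4 ^ y) = ~((~((~(x ^ z)) ^ (z | (x | z)))) ^ y)
At x=0, y=1, z=0: circuit gives 0, formula gives 0.
At x=0, y=0, z=0: circuit gives 1, formula gives 1.
Agrees on all 8 inputs.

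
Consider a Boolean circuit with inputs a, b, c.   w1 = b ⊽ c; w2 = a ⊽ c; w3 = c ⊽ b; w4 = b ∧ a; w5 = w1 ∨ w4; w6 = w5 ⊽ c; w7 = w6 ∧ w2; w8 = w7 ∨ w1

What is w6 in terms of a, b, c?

w1 = b ⊽ c
w4 = b ∧ a
w5 = w1 ∨ w4 = (b ⊽ c) ∨ (b ∧ a)
w6 = w5 ⊽ c = ((b ⊽ c) ∨ (b ∧ a)) ⊽ c

((b ⊽ c) ∨ (b ∧ a)) ⊽ c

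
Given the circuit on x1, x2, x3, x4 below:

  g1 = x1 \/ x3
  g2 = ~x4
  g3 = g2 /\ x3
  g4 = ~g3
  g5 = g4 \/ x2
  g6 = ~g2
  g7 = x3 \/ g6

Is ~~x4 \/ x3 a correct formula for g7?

g2 = ~x4
g6 = ~g2 = ~~x4
g7 = x3 \/ g6 = x3 \/ ~~x4
At x1=0, x2=0, x3=0, x4=0: circuit gives 0, formula gives 0.
At x1=0, x2=0, x3=0, x4=1: circuit gives 1, formula gives 1.
Agrees on all 16 inputs.

Yes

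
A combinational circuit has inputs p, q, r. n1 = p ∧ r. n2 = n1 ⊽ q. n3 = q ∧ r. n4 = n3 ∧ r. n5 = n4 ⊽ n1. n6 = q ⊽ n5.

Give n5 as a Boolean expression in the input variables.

((q ∧ r) ∧ r) ⊽ (p ∧ r)

n1 = p ∧ r
n3 = q ∧ r
n4 = n3 ∧ r = (q ∧ r) ∧ r
n5 = n4 ⊽ n1 = ((q ∧ r) ∧ r) ⊽ (p ∧ r)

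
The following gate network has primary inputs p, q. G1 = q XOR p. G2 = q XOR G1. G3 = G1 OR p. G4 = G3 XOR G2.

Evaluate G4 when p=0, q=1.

1

G1 = 1 XOR 0 = 1
G2 = 1 XOR 1 = 0
G3 = 1 OR 0 = 1
G4 = 1 XOR 0 = 1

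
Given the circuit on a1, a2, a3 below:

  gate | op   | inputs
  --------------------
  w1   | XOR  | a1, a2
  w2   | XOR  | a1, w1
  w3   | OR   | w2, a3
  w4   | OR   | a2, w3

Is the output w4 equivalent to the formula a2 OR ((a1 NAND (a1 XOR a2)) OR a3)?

No

w1 = a1 XOR a2
w2 = a1 XOR w1 = a1 XOR (a1 XOR a2)
w3 = w2 OR a3 = (a1 XOR (a1 XOR a2)) OR a3
w4 = a2 OR w3 = a2 OR ((a1 XOR (a1 XOR a2)) OR a3)
At a1=0, a2=0, a3=0: circuit gives 0, formula gives 1.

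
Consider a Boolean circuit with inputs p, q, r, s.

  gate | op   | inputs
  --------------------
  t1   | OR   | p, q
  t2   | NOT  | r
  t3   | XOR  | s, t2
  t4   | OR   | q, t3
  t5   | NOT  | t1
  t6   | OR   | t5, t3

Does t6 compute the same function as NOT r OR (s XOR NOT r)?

No

t1 = p OR q
t2 = NOT r
t3 = s XOR t2 = s XOR NOT r
t5 = NOT t1 = NOT (p OR q)
t6 = t5 OR t3 = NOT (p OR q) OR (s XOR NOT r)
At p=0, q=0, r=1, s=0: circuit gives 1, formula gives 0.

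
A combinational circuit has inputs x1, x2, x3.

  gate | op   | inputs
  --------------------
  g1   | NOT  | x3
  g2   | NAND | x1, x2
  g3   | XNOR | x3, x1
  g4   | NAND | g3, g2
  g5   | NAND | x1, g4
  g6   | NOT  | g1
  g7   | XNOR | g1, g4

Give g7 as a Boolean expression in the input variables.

NOT x3 XNOR ((x3 XNOR x1) NAND (x1 NAND x2))

g1 = NOT x3
g2 = x1 NAND x2
g3 = x3 XNOR x1
g4 = g3 NAND g2 = (x3 XNOR x1) NAND (x1 NAND x2)
g7 = g1 XNOR g4 = NOT x3 XNOR ((x3 XNOR x1) NAND (x1 NAND x2))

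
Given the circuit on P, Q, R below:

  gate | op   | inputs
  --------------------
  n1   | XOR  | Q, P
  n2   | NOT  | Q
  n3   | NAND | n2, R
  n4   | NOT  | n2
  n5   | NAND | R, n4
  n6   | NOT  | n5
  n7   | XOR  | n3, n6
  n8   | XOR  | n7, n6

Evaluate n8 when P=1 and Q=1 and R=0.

1

n2 = NOT 1 = 0
n3 = 0 NAND 0 = 1
n4 = NOT 0 = 1
n5 = 0 NAND 1 = 1
n6 = NOT 1 = 0
n7 = 1 XOR 0 = 1
n8 = 1 XOR 0 = 1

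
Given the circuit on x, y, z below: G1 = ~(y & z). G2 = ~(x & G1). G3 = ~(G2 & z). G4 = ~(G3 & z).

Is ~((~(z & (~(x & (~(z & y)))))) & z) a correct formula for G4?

Yes

G1 = ~(y & z)
G2 = ~(x & G1) = ~(x & (~(y & z)))
G3 = ~(G2 & z) = ~((~(x & (~(y & z)))) & z)
G4 = ~(G3 & z) = ~((~((~(x & (~(y & z)))) & z)) & z)
At x=1, y=0, z=1: circuit gives 0, formula gives 0.
At x=0, y=0, z=0: circuit gives 1, formula gives 1.
Agrees on all 8 inputs.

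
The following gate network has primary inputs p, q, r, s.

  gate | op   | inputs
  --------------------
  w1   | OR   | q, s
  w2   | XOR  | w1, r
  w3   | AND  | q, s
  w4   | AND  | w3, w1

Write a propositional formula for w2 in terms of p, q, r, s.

(q OR s) XOR r

w1 = q OR s
w2 = w1 XOR r = (q OR s) XOR r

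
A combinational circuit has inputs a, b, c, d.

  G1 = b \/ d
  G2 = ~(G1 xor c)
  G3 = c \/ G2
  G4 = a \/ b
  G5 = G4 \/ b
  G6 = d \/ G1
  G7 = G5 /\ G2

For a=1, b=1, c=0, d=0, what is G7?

G1 = 1 \/ 0 = 1
G2 = ~(1 xor 0) = 0
G4 = 1 \/ 1 = 1
G5 = 1 \/ 1 = 1
G7 = 1 /\ 0 = 0

0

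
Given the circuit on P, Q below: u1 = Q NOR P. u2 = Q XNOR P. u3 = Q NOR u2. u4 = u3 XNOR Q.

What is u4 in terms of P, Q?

u2 = Q XNOR P
u3 = Q NOR u2 = Q NOR (Q XNOR P)
u4 = u3 XNOR Q = (Q NOR (Q XNOR P)) XNOR Q

(Q NOR (Q XNOR P)) XNOR Q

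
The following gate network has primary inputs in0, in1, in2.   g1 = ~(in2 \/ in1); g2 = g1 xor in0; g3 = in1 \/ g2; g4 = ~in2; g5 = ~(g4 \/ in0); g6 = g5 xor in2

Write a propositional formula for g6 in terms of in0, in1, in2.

g4 = ~in2
g5 = ~(g4 \/ in0) = ~(~in2 \/ in0)
g6 = g5 xor in2 = (~(~in2 \/ in0)) xor in2

(~(~in2 \/ in0)) xor in2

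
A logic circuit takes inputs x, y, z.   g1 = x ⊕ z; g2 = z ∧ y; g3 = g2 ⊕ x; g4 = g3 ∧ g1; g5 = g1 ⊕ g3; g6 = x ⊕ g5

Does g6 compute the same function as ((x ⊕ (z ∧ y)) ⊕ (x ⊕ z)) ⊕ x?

g1 = x ⊕ z
g2 = z ∧ y
g3 = g2 ⊕ x = (z ∧ y) ⊕ x
g5 = g1 ⊕ g3 = (x ⊕ z) ⊕ ((z ∧ y) ⊕ x)
g6 = x ⊕ g5 = x ⊕ ((x ⊕ z) ⊕ ((z ∧ y) ⊕ x))
At x=0, y=0, z=0: circuit gives 0, formula gives 0.
At x=0, y=0, z=1: circuit gives 1, formula gives 1.
Agrees on all 8 inputs.

Yes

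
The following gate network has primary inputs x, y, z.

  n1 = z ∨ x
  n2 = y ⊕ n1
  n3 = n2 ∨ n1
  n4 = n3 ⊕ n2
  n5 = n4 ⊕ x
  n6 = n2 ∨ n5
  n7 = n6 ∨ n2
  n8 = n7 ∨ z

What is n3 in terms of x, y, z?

n1 = z ∨ x
n2 = y ⊕ n1 = y ⊕ (z ∨ x)
n3 = n2 ∨ n1 = (y ⊕ (z ∨ x)) ∨ (z ∨ x)

(y ⊕ (z ∨ x)) ∨ (z ∨ x)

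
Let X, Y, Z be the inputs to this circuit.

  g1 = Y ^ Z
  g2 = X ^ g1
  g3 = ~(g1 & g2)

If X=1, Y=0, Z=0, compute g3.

1

g1 = 0 ^ 0 = 0
g2 = 1 ^ 0 = 1
g3 = ~(0 & 1) = 1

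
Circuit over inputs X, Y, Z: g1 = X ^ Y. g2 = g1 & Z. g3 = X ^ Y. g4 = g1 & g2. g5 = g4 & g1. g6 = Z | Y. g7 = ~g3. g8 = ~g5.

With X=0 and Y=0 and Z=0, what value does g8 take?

g1 = 0 ^ 0 = 0
g2 = 0 & 0 = 0
g4 = 0 & 0 = 0
g5 = 0 & 0 = 0
g8 = ~0 = 1

1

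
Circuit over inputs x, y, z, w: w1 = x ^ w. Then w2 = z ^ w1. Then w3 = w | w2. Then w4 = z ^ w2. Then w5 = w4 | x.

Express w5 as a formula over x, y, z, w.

(z ^ (z ^ (x ^ w))) | x

w1 = x ^ w
w2 = z ^ w1 = z ^ (x ^ w)
w4 = z ^ w2 = z ^ (z ^ (x ^ w))
w5 = w4 | x = (z ^ (z ^ (x ^ w))) | x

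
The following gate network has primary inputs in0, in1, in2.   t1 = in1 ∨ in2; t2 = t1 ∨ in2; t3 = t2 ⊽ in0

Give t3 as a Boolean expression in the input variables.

((in1 ∨ in2) ∨ in2) ⊽ in0

t1 = in1 ∨ in2
t2 = t1 ∨ in2 = (in1 ∨ in2) ∨ in2
t3 = t2 ⊽ in0 = ((in1 ∨ in2) ∨ in2) ⊽ in0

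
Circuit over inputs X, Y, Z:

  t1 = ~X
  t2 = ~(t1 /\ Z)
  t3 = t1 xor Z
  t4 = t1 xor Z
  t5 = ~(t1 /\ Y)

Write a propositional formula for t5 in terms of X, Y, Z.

t1 = ~X
t5 = ~(t1 /\ Y) = ~(~X /\ Y)

~(~X /\ Y)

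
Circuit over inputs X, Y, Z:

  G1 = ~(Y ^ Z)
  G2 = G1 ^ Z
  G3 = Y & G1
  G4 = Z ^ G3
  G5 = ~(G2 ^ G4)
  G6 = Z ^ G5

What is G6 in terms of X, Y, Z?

Z ^ (~(((~(Y ^ Z)) ^ Z) ^ (Z ^ (Y & (~(Y ^ Z))))))

G1 = ~(Y ^ Z)
G2 = G1 ^ Z = (~(Y ^ Z)) ^ Z
G3 = Y & G1 = Y & (~(Y ^ Z))
G4 = Z ^ G3 = Z ^ (Y & (~(Y ^ Z)))
G5 = ~(G2 ^ G4) = ~(((~(Y ^ Z)) ^ Z) ^ (Z ^ (Y & (~(Y ^ Z)))))
G6 = Z ^ G5 = Z ^ (~(((~(Y ^ Z)) ^ Z) ^ (Z ^ (Y & (~(Y ^ Z))))))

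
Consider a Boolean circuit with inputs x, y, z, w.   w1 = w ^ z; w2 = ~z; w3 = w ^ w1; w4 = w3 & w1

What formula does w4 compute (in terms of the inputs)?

(w ^ (w ^ z)) & (w ^ z)

w1 = w ^ z
w3 = w ^ w1 = w ^ (w ^ z)
w4 = w3 & w1 = (w ^ (w ^ z)) & (w ^ z)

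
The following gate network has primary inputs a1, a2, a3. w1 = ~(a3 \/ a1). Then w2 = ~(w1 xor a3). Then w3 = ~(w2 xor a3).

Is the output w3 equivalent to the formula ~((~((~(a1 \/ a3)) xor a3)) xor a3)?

Yes

w1 = ~(a3 \/ a1)
w2 = ~(w1 xor a3) = ~((~(a3 \/ a1)) xor a3)
w3 = ~(w2 xor a3) = ~((~((~(a3 \/ a1)) xor a3)) xor a3)
At a1=0, a2=0, a3=1: circuit gives 0, formula gives 0.
At a1=0, a2=0, a3=0: circuit gives 1, formula gives 1.
Agrees on all 8 inputs.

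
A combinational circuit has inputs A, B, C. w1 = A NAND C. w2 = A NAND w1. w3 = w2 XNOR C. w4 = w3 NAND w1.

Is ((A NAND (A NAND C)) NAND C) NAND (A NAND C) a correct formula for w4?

No

w1 = A NAND C
w2 = A NAND w1 = A NAND (A NAND C)
w3 = w2 XNOR C = (A NAND (A NAND C)) XNOR C
w4 = w3 NAND w1 = ((A NAND (A NAND C)) XNOR C) NAND (A NAND C)
At A=0, B=0, C=0: circuit gives 1, formula gives 0.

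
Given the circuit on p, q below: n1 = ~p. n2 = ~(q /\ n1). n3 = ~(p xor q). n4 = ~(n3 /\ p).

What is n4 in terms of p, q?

n3 = ~(p xor q)
n4 = ~(n3 /\ p) = ~((~(p xor q)) /\ p)

~((~(p xor q)) /\ p)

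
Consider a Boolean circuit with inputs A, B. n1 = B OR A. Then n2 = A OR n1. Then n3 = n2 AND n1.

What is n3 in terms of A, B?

n1 = B OR A
n2 = A OR n1 = A OR (B OR A)
n3 = n2 AND n1 = (A OR (B OR A)) AND (B OR A)

(A OR (B OR A)) AND (B OR A)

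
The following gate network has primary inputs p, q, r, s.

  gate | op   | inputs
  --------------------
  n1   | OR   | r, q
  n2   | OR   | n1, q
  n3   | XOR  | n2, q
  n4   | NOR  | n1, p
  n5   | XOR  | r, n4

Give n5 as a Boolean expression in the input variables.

n1 = r OR q
n4 = n1 NOR p = (r OR q) NOR p
n5 = r XOR n4 = r XOR ((r OR q) NOR p)

r XOR ((r OR q) NOR p)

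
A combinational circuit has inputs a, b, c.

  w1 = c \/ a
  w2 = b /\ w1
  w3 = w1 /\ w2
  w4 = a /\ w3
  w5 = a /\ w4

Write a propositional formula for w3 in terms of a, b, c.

(c \/ a) /\ (b /\ (c \/ a))

w1 = c \/ a
w2 = b /\ w1 = b /\ (c \/ a)
w3 = w1 /\ w2 = (c \/ a) /\ (b /\ (c \/ a))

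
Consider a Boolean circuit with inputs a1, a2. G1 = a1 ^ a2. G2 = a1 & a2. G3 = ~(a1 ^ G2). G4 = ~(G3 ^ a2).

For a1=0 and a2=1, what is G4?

G2 = 0 & 1 = 0
G3 = ~(0 ^ 0) = 1
G4 = ~(1 ^ 1) = 1

1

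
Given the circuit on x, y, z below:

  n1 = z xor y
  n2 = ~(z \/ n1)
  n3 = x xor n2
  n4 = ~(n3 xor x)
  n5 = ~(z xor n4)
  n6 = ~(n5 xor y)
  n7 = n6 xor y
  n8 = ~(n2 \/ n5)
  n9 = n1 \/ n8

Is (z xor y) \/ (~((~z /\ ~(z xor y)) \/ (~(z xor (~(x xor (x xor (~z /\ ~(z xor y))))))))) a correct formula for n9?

Yes

n1 = z xor y
n2 = ~(z \/ n1) = ~(z \/ (z xor y))
n3 = x xor n2 = x xor (~(z \/ (z xor y)))
n4 = ~(n3 xor x) = ~((x xor (~(z \/ (z xor y)))) xor x)
n5 = ~(z xor n4) = ~(z xor (~((x xor (~(z \/ (z xor y)))) xor x)))
n8 = ~(n2 \/ n5) = ~((~(z \/ (z xor y))) \/ (~(z xor (~((x xor (~(z \/ (z xor y)))) xor x)))))
n9 = n1 \/ n8 = (z xor y) \/ (~((~(z \/ (z xor y))) \/ (~(z xor (~((x xor (~(z \/ (z xor y)))) xor x))))))
At x=0, y=0, z=0: circuit gives 0, formula gives 0.
At x=0, y=0, z=1: circuit gives 1, formula gives 1.
Agrees on all 8 inputs.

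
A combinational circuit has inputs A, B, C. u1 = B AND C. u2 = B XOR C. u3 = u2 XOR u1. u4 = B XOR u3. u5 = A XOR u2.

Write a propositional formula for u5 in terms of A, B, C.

u2 = B XOR C
u5 = A XOR u2 = A XOR (B XOR C)

A XOR (B XOR C)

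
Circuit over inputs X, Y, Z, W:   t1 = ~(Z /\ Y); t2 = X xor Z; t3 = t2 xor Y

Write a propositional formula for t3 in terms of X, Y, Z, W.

t2 = X xor Z
t3 = t2 xor Y = (X xor Z) xor Y

(X xor Z) xor Y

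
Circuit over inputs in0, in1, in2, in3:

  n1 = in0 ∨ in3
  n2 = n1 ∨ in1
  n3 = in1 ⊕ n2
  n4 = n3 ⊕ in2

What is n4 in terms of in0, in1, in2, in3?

n1 = in0 ∨ in3
n2 = n1 ∨ in1 = (in0 ∨ in3) ∨ in1
n3 = in1 ⊕ n2 = in1 ⊕ ((in0 ∨ in3) ∨ in1)
n4 = n3 ⊕ in2 = (in1 ⊕ ((in0 ∨ in3) ∨ in1)) ⊕ in2

(in1 ⊕ ((in0 ∨ in3) ∨ in1)) ⊕ in2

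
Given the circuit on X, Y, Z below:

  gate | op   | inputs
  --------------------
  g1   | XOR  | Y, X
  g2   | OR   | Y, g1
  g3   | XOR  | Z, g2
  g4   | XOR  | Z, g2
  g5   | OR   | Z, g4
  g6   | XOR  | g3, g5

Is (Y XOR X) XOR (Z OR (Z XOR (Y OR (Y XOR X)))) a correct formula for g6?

No

g1 = Y XOR X
g2 = Y OR g1 = Y OR (Y XOR X)
g3 = Z XOR g2 = Z XOR (Y OR (Y XOR X))
g4 = Z XOR g2 = Z XOR (Y OR (Y XOR X))
g5 = Z OR g4 = Z OR (Z XOR (Y OR (Y XOR X)))
g6 = g3 XOR g5 = (Z XOR (Y OR (Y XOR X))) XOR (Z OR (Z XOR (Y OR (Y XOR X))))
At X=0, Y=0, Z=1: circuit gives 0, formula gives 1.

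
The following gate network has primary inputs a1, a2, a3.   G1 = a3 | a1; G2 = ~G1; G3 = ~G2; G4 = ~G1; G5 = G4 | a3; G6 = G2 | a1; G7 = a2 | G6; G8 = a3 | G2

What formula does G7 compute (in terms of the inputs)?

G1 = a3 | a1
G2 = ~G1 = ~(a3 | a1)
G6 = G2 | a1 = ~(a3 | a1) | a1
G7 = a2 | G6 = a2 | (~(a3 | a1) | a1)

a2 | (~(a3 | a1) | a1)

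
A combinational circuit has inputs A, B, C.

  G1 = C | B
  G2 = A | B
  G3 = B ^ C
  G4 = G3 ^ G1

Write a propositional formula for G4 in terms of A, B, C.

G1 = C | B
G3 = B ^ C
G4 = G3 ^ G1 = (B ^ C) ^ (C | B)

(B ^ C) ^ (C | B)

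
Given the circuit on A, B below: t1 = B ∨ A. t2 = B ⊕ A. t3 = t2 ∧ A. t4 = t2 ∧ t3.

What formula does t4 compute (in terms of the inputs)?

t2 = B ⊕ A
t3 = t2 ∧ A = (B ⊕ A) ∧ A
t4 = t2 ∧ t3 = (B ⊕ A) ∧ ((B ⊕ A) ∧ A)

(B ⊕ A) ∧ ((B ⊕ A) ∧ A)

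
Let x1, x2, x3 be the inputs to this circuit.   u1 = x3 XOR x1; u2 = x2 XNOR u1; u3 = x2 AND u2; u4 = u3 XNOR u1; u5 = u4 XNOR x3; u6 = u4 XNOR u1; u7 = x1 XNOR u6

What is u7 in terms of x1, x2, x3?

u1 = x3 XOR x1
u2 = x2 XNOR u1 = x2 XNOR (x3 XOR x1)
u3 = x2 AND u2 = x2 AND (x2 XNOR (x3 XOR x1))
u4 = u3 XNOR u1 = (x2 AND (x2 XNOR (x3 XOR x1))) XNOR (x3 XOR x1)
u6 = u4 XNOR u1 = ((x2 AND (x2 XNOR (x3 XOR x1))) XNOR (x3 XOR x1)) XNOR (x3 XOR x1)
u7 = x1 XNOR u6 = x1 XNOR (((x2 AND (x2 XNOR (x3 XOR x1))) XNOR (x3 XOR x1)) XNOR (x3 XOR x1))

x1 XNOR (((x2 AND (x2 XNOR (x3 XOR x1))) XNOR (x3 XOR x1)) XNOR (x3 XOR x1))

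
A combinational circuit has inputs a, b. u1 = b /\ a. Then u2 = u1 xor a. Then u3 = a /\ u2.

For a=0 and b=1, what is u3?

0

u1 = 1 /\ 0 = 0
u2 = 0 xor 0 = 0
u3 = 0 /\ 0 = 0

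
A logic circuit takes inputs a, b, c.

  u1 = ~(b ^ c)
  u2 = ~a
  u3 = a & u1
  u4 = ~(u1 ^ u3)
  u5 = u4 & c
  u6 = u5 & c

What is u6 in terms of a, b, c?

u1 = ~(b ^ c)
u3 = a & u1 = a & (~(b ^ c))
u4 = ~(u1 ^ u3) = ~((~(b ^ c)) ^ (a & (~(b ^ c))))
u5 = u4 & c = (~((~(b ^ c)) ^ (a & (~(b ^ c))))) & c
u6 = u5 & c = ((~((~(b ^ c)) ^ (a & (~(b ^ c))))) & c) & c

((~((~(b ^ c)) ^ (a & (~(b ^ c))))) & c) & c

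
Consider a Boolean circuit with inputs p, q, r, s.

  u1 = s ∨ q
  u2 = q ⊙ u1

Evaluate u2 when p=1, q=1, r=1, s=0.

u1 = 0 ∨ 1 = 1
u2 = 1 ⊙ 1 = 1

1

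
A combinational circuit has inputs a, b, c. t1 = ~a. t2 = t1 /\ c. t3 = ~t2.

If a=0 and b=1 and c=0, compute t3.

1

t1 = ~0 = 1
t2 = 1 /\ 0 = 0
t3 = ~0 = 1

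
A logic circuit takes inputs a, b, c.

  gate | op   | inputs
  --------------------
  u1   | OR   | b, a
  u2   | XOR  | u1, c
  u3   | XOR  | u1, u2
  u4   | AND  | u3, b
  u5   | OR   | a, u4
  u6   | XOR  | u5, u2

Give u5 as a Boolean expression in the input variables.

u1 = b OR a
u2 = u1 XOR c = (b OR a) XOR c
u3 = u1 XOR u2 = (b OR a) XOR ((b OR a) XOR c)
u4 = u3 AND b = ((b OR a) XOR ((b OR a) XOR c)) AND b
u5 = a OR u4 = a OR (((b OR a) XOR ((b OR a) XOR c)) AND b)

a OR (((b OR a) XOR ((b OR a) XOR c)) AND b)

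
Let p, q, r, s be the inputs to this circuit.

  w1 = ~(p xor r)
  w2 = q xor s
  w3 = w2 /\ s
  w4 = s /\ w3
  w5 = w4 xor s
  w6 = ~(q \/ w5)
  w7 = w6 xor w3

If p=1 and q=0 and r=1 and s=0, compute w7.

w2 = 0 xor 0 = 0
w3 = 0 /\ 0 = 0
w4 = 0 /\ 0 = 0
w5 = 0 xor 0 = 0
w6 = ~(0 \/ 0) = 1
w7 = 1 xor 0 = 1

1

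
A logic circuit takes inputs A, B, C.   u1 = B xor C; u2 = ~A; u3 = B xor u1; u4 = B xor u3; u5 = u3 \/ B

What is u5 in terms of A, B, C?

u1 = B xor C
u3 = B xor u1 = B xor (B xor C)
u5 = u3 \/ B = (B xor (B xor C)) \/ B

(B xor (B xor C)) \/ B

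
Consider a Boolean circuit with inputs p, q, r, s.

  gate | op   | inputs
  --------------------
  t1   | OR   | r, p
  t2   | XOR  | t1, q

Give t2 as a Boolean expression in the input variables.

(r OR p) XOR q

t1 = r OR p
t2 = t1 XOR q = (r OR p) XOR q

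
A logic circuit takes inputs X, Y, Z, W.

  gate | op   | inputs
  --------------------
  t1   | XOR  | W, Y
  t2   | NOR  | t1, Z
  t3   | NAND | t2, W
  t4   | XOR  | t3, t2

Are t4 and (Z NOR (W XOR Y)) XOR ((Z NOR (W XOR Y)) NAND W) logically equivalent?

Yes

t1 = W XOR Y
t2 = t1 NOR Z = (W XOR Y) NOR Z
t3 = t2 NAND W = ((W XOR Y) NOR Z) NAND W
t4 = t3 XOR t2 = (((W XOR Y) NOR Z) NAND W) XOR ((W XOR Y) NOR Z)
At X=0, Y=0, Z=0, W=0: circuit gives 0, formula gives 0.
At X=0, Y=0, Z=0, W=1: circuit gives 1, formula gives 1.
Agrees on all 16 inputs.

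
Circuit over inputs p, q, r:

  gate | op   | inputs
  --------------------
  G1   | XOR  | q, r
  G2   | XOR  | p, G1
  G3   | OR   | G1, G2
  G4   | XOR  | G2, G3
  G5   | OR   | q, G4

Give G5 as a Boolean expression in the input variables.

G1 = q XOR r
G2 = p XOR G1 = p XOR (q XOR r)
G3 = G1 OR G2 = (q XOR r) OR (p XOR (q XOR r))
G4 = G2 XOR G3 = (p XOR (q XOR r)) XOR ((q XOR r) OR (p XOR (q XOR r)))
G5 = q OR G4 = q OR ((p XOR (q XOR r)) XOR ((q XOR r) OR (p XOR (q XOR r))))

q OR ((p XOR (q XOR r)) XOR ((q XOR r) OR (p XOR (q XOR r))))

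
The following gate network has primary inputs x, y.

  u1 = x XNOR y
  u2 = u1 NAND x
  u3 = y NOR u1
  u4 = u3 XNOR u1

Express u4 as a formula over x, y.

u1 = x XNOR y
u3 = y NOR u1 = y NOR (x XNOR y)
u4 = u3 XNOR u1 = (y NOR (x XNOR y)) XNOR (x XNOR y)

(y NOR (x XNOR y)) XNOR (x XNOR y)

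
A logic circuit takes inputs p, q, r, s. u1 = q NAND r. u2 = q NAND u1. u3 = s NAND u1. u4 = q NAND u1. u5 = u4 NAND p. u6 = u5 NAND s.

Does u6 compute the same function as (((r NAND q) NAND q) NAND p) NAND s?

Yes

u1 = q NAND r
u4 = q NAND u1 = q NAND (q NAND r)
u5 = u4 NAND p = (q NAND (q NAND r)) NAND p
u6 = u5 NAND s = ((q NAND (q NAND r)) NAND p) NAND s
At p=0, q=0, r=0, s=1: circuit gives 0, formula gives 0.
At p=0, q=0, r=0, s=0: circuit gives 1, formula gives 1.
Agrees on all 16 inputs.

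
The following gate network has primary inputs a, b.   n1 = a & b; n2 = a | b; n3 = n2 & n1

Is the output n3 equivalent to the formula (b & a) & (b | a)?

Yes

n1 = a & b
n2 = a | b
n3 = n2 & n1 = (a | b) & (a & b)
At a=0, b=0: circuit gives 0, formula gives 0.
At a=1, b=1: circuit gives 1, formula gives 1.
Agrees on all 4 inputs.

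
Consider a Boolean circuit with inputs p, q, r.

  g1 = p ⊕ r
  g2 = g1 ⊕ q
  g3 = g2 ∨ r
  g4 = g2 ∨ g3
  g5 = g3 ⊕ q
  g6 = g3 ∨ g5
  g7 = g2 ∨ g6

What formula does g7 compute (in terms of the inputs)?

((p ⊕ r) ⊕ q) ∨ ((((p ⊕ r) ⊕ q) ∨ r) ∨ ((((p ⊕ r) ⊕ q) ∨ r) ⊕ q))

g1 = p ⊕ r
g2 = g1 ⊕ q = (p ⊕ r) ⊕ q
g3 = g2 ∨ r = ((p ⊕ r) ⊕ q) ∨ r
g5 = g3 ⊕ q = (((p ⊕ r) ⊕ q) ∨ r) ⊕ q
g6 = g3 ∨ g5 = (((p ⊕ r) ⊕ q) ∨ r) ∨ ((((p ⊕ r) ⊕ q) ∨ r) ⊕ q)
g7 = g2 ∨ g6 = ((p ⊕ r) ⊕ q) ∨ ((((p ⊕ r) ⊕ q) ∨ r) ∨ ((((p ⊕ r) ⊕ q) ∨ r) ⊕ q))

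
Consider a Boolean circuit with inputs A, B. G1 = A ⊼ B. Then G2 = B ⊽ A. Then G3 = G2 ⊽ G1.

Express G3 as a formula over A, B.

(B ⊽ A) ⊽ (A ⊼ B)

G1 = A ⊼ B
G2 = B ⊽ A
G3 = G2 ⊽ G1 = (B ⊽ A) ⊽ (A ⊼ B)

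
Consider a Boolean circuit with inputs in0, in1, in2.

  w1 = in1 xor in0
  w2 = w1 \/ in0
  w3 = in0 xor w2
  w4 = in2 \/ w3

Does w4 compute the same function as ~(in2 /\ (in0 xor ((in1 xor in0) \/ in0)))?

w1 = in1 xor in0
w2 = w1 \/ in0 = (in1 xor in0) \/ in0
w3 = in0 xor w2 = in0 xor ((in1 xor in0) \/ in0)
w4 = in2 \/ w3 = in2 \/ (in0 xor ((in1 xor in0) \/ in0))
At in0=0, in1=0, in2=0: circuit gives 0, formula gives 1.

No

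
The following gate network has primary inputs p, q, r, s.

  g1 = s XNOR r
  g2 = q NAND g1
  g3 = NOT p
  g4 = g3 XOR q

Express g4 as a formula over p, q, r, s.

NOT p XOR q

g3 = NOT p
g4 = g3 XOR q = NOT p XOR q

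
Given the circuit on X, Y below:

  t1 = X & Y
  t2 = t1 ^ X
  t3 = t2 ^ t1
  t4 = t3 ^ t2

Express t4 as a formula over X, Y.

t1 = X & Y
t2 = t1 ^ X = (X & Y) ^ X
t3 = t2 ^ t1 = ((X & Y) ^ X) ^ (X & Y)
t4 = t3 ^ t2 = (((X & Y) ^ X) ^ (X & Y)) ^ ((X & Y) ^ X)

(((X & Y) ^ X) ^ (X & Y)) ^ ((X & Y) ^ X)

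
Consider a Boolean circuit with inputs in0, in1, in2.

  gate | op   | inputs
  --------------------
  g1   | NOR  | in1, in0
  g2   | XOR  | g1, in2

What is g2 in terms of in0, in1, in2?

g1 = in1 NOR in0
g2 = g1 XOR in2 = (in1 NOR in0) XOR in2

(in1 NOR in0) XOR in2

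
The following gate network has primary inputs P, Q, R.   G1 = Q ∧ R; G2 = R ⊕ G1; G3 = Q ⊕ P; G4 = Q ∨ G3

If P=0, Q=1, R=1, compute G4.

1

G3 = 1 ⊕ 0 = 1
G4 = 1 ∨ 1 = 1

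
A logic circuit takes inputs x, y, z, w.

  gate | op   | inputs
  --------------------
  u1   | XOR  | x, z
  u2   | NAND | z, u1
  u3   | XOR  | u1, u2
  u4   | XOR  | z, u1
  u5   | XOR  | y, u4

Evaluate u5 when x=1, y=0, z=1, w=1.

1

u1 = 1 XOR 1 = 0
u4 = 1 XOR 0 = 1
u5 = 0 XOR 1 = 1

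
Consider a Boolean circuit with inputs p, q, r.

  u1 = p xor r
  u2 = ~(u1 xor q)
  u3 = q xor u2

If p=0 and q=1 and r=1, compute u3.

u1 = 0 xor 1 = 1
u2 = ~(1 xor 1) = 1
u3 = 1 xor 1 = 0

0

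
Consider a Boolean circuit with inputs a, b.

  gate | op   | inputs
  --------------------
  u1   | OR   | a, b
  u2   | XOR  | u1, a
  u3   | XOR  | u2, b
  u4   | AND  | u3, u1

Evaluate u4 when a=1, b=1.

u1 = 1 OR 1 = 1
u2 = 1 XOR 1 = 0
u3 = 0 XOR 1 = 1
u4 = 1 AND 1 = 1

1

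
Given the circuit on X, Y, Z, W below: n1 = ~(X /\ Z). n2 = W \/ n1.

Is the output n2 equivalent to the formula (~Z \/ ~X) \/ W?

Yes

n1 = ~(X /\ Z)
n2 = W \/ n1 = W \/ (~(X /\ Z))
At X=1, Y=0, Z=1, W=0: circuit gives 0, formula gives 0.
At X=0, Y=0, Z=0, W=0: circuit gives 1, formula gives 1.
Agrees on all 16 inputs.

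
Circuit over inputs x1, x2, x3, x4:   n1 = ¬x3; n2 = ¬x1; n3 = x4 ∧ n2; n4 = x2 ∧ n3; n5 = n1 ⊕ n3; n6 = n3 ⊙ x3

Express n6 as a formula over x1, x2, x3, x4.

(x4 ∧ ¬x1) ⊙ x3

n2 = ¬x1
n3 = x4 ∧ n2 = x4 ∧ ¬x1
n6 = n3 ⊙ x3 = (x4 ∧ ¬x1) ⊙ x3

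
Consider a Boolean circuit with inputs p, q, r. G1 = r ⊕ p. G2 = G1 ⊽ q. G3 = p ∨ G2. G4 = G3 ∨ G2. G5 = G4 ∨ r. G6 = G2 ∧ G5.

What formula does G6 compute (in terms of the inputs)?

G1 = r ⊕ p
G2 = G1 ⊽ q = (r ⊕ p) ⊽ q
G3 = p ∨ G2 = p ∨ ((r ⊕ p) ⊽ q)
G4 = G3 ∨ G2 = (p ∨ ((r ⊕ p) ⊽ q)) ∨ ((r ⊕ p) ⊽ q)
G5 = G4 ∨ r = ((p ∨ ((r ⊕ p) ⊽ q)) ∨ ((r ⊕ p) ⊽ q)) ∨ r
G6 = G2 ∧ G5 = ((r ⊕ p) ⊽ q) ∧ (((p ∨ ((r ⊕ p) ⊽ q)) ∨ ((r ⊕ p) ⊽ q)) ∨ r)

((r ⊕ p) ⊽ q) ∧ (((p ∨ ((r ⊕ p) ⊽ q)) ∨ ((r ⊕ p) ⊽ q)) ∨ r)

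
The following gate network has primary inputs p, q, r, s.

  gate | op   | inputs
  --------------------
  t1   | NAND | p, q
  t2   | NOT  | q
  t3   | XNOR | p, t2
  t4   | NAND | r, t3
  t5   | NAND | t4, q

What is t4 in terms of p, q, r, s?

r NAND (p XNOR NOT q)

t2 = NOT q
t3 = p XNOR t2 = p XNOR NOT q
t4 = r NAND t3 = r NAND (p XNOR NOT q)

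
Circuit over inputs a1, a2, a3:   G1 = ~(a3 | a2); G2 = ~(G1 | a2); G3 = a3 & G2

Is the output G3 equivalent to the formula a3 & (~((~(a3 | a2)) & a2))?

G1 = ~(a3 | a2)
G2 = ~(G1 | a2) = ~((~(a3 | a2)) | a2)
G3 = a3 & G2 = a3 & (~((~(a3 | a2)) | a2))
At a1=0, a2=1, a3=1: circuit gives 0, formula gives 1.

No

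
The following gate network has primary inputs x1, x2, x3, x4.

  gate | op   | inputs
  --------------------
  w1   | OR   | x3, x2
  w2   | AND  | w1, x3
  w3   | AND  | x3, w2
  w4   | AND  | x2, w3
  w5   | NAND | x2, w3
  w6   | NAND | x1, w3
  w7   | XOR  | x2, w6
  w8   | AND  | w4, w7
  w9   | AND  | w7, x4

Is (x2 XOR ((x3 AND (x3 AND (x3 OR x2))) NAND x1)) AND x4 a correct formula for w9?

Yes

w1 = x3 OR x2
w2 = w1 AND x3 = (x3 OR x2) AND x3
w3 = x3 AND w2 = x3 AND ((x3 OR x2) AND x3)
w6 = x1 NAND w3 = x1 NAND (x3 AND ((x3 OR x2) AND x3))
w7 = x2 XOR w6 = x2 XOR (x1 NAND (x3 AND ((x3 OR x2) AND x3)))
w9 = w7 AND x4 = (x2 XOR (x1 NAND (x3 AND ((x3 OR x2) AND x3)))) AND x4
At x1=0, x2=0, x3=0, x4=0: circuit gives 0, formula gives 0.
At x1=0, x2=0, x3=0, x4=1: circuit gives 1, formula gives 1.
Agrees on all 16 inputs.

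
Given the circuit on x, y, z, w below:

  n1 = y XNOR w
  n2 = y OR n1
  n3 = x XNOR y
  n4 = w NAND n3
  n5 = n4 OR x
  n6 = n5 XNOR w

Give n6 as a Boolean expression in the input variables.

((w NAND (x XNOR y)) OR x) XNOR w

n3 = x XNOR y
n4 = w NAND n3 = w NAND (x XNOR y)
n5 = n4 OR x = (w NAND (x XNOR y)) OR x
n6 = n5 XNOR w = ((w NAND (x XNOR y)) OR x) XNOR w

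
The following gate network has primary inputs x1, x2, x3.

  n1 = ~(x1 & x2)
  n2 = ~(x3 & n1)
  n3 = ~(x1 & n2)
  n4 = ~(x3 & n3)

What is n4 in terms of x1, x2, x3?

~(x3 & (~(x1 & (~(x3 & (~(x1 & x2)))))))

n1 = ~(x1 & x2)
n2 = ~(x3 & n1) = ~(x3 & (~(x1 & x2)))
n3 = ~(x1 & n2) = ~(x1 & (~(x3 & (~(x1 & x2)))))
n4 = ~(x3 & n3) = ~(x3 & (~(x1 & (~(x3 & (~(x1 & x2)))))))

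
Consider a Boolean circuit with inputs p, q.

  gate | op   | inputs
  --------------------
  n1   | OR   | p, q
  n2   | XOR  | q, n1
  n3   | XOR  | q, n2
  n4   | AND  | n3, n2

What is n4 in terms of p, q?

(q XOR (q XOR (p OR q))) AND (q XOR (p OR q))

n1 = p OR q
n2 = q XOR n1 = q XOR (p OR q)
n3 = q XOR n2 = q XOR (q XOR (p OR q))
n4 = n3 AND n2 = (q XOR (q XOR (p OR q))) AND (q XOR (p OR q))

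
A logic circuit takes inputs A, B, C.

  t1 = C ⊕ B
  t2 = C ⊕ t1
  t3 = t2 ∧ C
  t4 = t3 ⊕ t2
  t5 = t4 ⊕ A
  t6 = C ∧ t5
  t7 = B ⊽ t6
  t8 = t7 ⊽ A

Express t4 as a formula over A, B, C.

t1 = C ⊕ B
t2 = C ⊕ t1 = C ⊕ (C ⊕ B)
t3 = t2 ∧ C = (C ⊕ (C ⊕ B)) ∧ C
t4 = t3 ⊕ t2 = ((C ⊕ (C ⊕ B)) ∧ C) ⊕ (C ⊕ (C ⊕ B))

((C ⊕ (C ⊕ B)) ∧ C) ⊕ (C ⊕ (C ⊕ B))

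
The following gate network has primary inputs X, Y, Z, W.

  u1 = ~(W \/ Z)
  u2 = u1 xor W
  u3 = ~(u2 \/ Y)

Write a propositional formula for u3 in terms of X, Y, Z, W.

~(((~(W \/ Z)) xor W) \/ Y)

u1 = ~(W \/ Z)
u2 = u1 xor W = (~(W \/ Z)) xor W
u3 = ~(u2 \/ Y) = ~(((~(W \/ Z)) xor W) \/ Y)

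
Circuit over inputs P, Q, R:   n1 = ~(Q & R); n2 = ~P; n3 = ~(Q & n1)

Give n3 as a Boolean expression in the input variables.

n1 = ~(Q & R)
n3 = ~(Q & n1) = ~(Q & (~(Q & R)))

~(Q & (~(Q & R)))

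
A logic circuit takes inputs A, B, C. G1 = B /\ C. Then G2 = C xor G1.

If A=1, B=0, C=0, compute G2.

0

G1 = 0 /\ 0 = 0
G2 = 0 xor 0 = 0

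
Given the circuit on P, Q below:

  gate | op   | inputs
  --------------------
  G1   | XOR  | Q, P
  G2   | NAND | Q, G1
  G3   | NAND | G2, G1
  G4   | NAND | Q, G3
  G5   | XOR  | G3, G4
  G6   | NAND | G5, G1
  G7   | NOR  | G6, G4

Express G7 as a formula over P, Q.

G1 = Q XOR P
G2 = Q NAND G1 = Q NAND (Q XOR P)
G3 = G2 NAND G1 = (Q NAND (Q XOR P)) NAND (Q XOR P)
G4 = Q NAND G3 = Q NAND ((Q NAND (Q XOR P)) NAND (Q XOR P))
G5 = G3 XOR G4 = ((Q NAND (Q XOR P)) NAND (Q XOR P)) XOR (Q NAND ((Q NAND (Q XOR P)) NAND (Q XOR P)))
G6 = G5 NAND G1 = (((Q NAND (Q XOR P)) NAND (Q XOR P)) XOR (Q NAND ((Q NAND (Q XOR P)) NAND (Q XOR P)))) NAND (Q XOR P)
G7 = G6 NOR G4 = ((((Q NAND (Q XOR P)) NAND (Q XOR P)) XOR (Q NAND ((Q NAND (Q XOR P)) NAND (Q XOR P)))) NAND (Q XOR P)) NOR (Q NAND ((Q NAND (Q XOR P)) NAND (Q XOR P)))

((((Q NAND (Q XOR P)) NAND (Q XOR P)) XOR (Q NAND ((Q NAND (Q XOR P)) NAND (Q XOR P)))) NAND (Q XOR P)) NOR (Q NAND ((Q NAND (Q XOR P)) NAND (Q XOR P)))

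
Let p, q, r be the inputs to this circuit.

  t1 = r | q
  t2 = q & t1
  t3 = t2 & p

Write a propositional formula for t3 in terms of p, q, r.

(q & (r | q)) & p

t1 = r | q
t2 = q & t1 = q & (r | q)
t3 = t2 & p = (q & (r | q)) & p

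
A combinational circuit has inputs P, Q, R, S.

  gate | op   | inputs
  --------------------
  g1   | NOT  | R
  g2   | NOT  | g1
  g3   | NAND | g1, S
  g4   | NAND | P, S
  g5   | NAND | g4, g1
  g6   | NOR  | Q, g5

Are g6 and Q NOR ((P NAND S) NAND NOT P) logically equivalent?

g1 = NOT R
g4 = P NAND S
g5 = g4 NAND g1 = (P NAND S) NAND NOT R
g6 = Q NOR g5 = Q NOR ((P NAND S) NAND NOT R)
At P=0, Q=0, R=1, S=0: circuit gives 0, formula gives 1.

No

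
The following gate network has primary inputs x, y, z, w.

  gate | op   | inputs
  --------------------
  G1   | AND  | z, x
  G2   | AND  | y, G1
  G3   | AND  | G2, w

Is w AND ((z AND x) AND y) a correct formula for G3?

Yes

G1 = z AND x
G2 = y AND G1 = y AND (z AND x)
G3 = G2 AND w = (y AND (z AND x)) AND w
At x=0, y=0, z=0, w=0: circuit gives 0, formula gives 0.
At x=1, y=1, z=1, w=1: circuit gives 1, formula gives 1.
Agrees on all 16 inputs.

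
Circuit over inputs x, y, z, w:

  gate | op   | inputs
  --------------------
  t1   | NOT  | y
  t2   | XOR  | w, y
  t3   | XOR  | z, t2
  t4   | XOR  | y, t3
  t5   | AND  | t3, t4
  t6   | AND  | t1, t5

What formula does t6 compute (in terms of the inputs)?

t1 = NOT y
t2 = w XOR y
t3 = z XOR t2 = z XOR (w XOR y)
t4 = y XOR t3 = y XOR (z XOR (w XOR y))
t5 = t3 AND t4 = (z XOR (w XOR y)) AND (y XOR (z XOR (w XOR y)))
t6 = t1 AND t5 = NOT y AND ((z XOR (w XOR y)) AND (y XOR (z XOR (w XOR y))))

NOT y AND ((z XOR (w XOR y)) AND (y XOR (z XOR (w XOR y))))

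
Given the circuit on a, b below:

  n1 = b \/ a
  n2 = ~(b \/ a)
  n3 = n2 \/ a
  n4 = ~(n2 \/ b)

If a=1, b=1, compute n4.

n2 = ~(1 \/ 1) = 0
n4 = ~(0 \/ 1) = 0

0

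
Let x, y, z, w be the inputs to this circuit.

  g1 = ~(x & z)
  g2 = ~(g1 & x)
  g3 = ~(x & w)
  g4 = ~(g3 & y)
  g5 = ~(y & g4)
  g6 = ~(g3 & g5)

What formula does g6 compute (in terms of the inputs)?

g3 = ~(x & w)
g4 = ~(g3 & y) = ~((~(x & w)) & y)
g5 = ~(y & g4) = ~(y & (~((~(x & w)) & y)))
g6 = ~(g3 & g5) = ~((~(x & w)) & (~(y & (~((~(x & w)) & y)))))

~((~(x & w)) & (~(y & (~((~(x & w)) & y)))))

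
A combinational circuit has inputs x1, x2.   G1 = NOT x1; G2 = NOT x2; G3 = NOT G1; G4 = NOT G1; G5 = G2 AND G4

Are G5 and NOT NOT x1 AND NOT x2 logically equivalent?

G1 = NOT x1
G2 = NOT x2
G4 = NOT G1 = NOT NOT x1
G5 = G2 AND G4 = NOT x2 AND NOT NOT x1
At x1=0, x2=0: circuit gives 0, formula gives 0.
At x1=1, x2=0: circuit gives 1, formula gives 1.
Agrees on all 4 inputs.

Yes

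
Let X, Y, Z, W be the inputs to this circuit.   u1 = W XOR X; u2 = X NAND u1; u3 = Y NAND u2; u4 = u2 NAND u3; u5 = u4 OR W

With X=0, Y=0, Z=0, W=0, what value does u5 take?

0

u1 = 0 XOR 0 = 0
u2 = 0 NAND 0 = 1
u3 = 0 NAND 1 = 1
u4 = 1 NAND 1 = 0
u5 = 0 OR 0 = 0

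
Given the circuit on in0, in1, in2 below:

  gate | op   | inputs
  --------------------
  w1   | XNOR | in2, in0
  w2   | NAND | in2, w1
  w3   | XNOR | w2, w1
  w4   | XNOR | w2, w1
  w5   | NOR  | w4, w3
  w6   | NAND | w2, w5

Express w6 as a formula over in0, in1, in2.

w1 = in2 XNOR in0
w2 = in2 NAND w1 = in2 NAND (in2 XNOR in0)
w3 = w2 XNOR w1 = (in2 NAND (in2 XNOR in0)) XNOR (in2 XNOR in0)
w4 = w2 XNOR w1 = (in2 NAND (in2 XNOR in0)) XNOR (in2 XNOR in0)
w5 = w4 NOR w3 = ((in2 NAND (in2 XNOR in0)) XNOR (in2 XNOR in0)) NOR ((in2 NAND (in2 XNOR in0)) XNOR (in2 XNOR in0))
w6 = w2 NAND w5 = (in2 NAND (in2 XNOR in0)) NAND (((in2 NAND (in2 XNOR in0)) XNOR (in2 XNOR in0)) NOR ((in2 NAND (in2 XNOR in0)) XNOR (in2 XNOR in0)))

(in2 NAND (in2 XNOR in0)) NAND (((in2 NAND (in2 XNOR in0)) XNOR (in2 XNOR in0)) NOR ((in2 NAND (in2 XNOR in0)) XNOR (in2 XNOR in0)))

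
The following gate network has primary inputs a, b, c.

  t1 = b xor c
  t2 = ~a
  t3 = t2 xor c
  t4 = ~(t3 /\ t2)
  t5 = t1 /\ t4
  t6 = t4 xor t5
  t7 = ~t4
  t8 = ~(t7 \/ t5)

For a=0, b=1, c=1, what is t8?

1

t1 = 1 xor 1 = 0
t2 = ~0 = 1
t3 = 1 xor 1 = 0
t4 = ~(0 /\ 1) = 1
t5 = 0 /\ 1 = 0
t7 = ~1 = 0
t8 = ~(0 \/ 0) = 1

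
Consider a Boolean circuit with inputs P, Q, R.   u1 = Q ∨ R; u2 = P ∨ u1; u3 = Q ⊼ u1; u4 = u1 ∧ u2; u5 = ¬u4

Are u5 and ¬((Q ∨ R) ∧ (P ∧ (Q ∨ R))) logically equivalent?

No

u1 = Q ∨ R
u2 = P ∨ u1 = P ∨ (Q ∨ R)
u4 = u1 ∧ u2 = (Q ∨ R) ∧ (P ∨ (Q ∨ R))
u5 = ¬u4 = ¬((Q ∨ R) ∧ (P ∨ (Q ∨ R)))
At P=0, Q=0, R=1: circuit gives 0, formula gives 1.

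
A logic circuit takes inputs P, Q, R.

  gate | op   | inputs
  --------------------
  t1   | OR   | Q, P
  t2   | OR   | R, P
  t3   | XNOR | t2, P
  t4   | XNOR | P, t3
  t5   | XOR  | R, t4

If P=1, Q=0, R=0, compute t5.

t2 = 0 OR 1 = 1
t3 = 1 XNOR 1 = 1
t4 = 1 XNOR 1 = 1
t5 = 0 XOR 1 = 1

1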